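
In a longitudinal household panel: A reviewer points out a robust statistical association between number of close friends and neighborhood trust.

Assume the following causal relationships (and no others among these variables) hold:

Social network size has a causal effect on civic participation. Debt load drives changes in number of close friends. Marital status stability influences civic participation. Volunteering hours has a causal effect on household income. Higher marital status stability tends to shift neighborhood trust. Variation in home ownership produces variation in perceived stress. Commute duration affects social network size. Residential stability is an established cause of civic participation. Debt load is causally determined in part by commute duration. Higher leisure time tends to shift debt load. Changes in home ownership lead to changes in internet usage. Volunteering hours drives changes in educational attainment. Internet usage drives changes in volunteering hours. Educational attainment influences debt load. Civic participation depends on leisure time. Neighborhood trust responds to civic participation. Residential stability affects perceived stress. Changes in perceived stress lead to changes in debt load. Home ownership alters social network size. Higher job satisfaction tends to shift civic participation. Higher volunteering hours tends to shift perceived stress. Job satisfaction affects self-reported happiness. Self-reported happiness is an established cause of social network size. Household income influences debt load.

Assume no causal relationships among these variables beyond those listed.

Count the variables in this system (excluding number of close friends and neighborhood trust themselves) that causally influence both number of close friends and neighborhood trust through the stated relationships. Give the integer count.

4

The common causes are: commute duration (to number of close friends via commute duration → debt load → number of close friends; to neighborhood trust via commute duration → social network size → civic participation → neighborhood trust); home ownership (to number of close friends via home ownership → perceived stress → debt load → number of close friends; to neighborhood trust via home ownership → social network size → civic participation → neighborhood trust); leisure time (to number of close friends via leisure time → debt load → number of close friends; to neighborhood trust via leisure time → civic participation → neighborhood trust); residential stability (to number of close friends via residential stability → perceived stress → debt load → number of close friends; to neighborhood trust via residential stability → civic participation → neighborhood trust).
Every other variable lacks a causal path to at least one of number of close friends and neighborhood trust.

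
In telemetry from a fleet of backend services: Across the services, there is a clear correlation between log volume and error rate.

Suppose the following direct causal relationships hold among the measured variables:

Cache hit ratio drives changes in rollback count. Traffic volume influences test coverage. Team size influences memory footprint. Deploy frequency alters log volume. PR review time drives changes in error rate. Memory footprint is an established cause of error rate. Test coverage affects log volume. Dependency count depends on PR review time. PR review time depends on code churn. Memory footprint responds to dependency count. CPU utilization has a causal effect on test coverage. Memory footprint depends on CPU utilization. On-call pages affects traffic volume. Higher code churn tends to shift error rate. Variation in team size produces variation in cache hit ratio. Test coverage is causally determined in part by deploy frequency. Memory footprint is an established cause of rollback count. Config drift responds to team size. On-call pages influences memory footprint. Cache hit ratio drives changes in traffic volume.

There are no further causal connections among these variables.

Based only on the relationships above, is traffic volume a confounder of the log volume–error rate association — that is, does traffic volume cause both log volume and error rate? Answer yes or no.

no

Traffic volume has no stated causal path to error rate. A confounder must cause both variables, so traffic volume does not qualify.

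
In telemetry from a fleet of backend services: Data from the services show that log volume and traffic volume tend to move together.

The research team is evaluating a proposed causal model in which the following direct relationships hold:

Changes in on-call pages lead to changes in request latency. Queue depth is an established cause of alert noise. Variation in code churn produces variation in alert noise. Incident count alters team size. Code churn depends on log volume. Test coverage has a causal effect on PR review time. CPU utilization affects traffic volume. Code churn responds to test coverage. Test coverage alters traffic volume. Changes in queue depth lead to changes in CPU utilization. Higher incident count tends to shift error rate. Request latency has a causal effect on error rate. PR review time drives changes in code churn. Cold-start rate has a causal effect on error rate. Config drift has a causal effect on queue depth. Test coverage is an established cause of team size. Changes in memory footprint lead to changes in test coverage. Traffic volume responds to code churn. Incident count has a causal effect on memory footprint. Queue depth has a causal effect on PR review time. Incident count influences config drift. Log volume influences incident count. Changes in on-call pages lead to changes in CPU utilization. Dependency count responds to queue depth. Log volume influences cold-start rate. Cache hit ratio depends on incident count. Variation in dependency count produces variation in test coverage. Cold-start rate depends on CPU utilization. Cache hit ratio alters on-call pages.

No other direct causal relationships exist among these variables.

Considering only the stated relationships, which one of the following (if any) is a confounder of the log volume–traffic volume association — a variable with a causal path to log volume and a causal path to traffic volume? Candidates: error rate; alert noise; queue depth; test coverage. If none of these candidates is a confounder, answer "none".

None of the listed candidates has causal paths to both log volume and traffic volume in the stated relationships, so none is a common cause.

none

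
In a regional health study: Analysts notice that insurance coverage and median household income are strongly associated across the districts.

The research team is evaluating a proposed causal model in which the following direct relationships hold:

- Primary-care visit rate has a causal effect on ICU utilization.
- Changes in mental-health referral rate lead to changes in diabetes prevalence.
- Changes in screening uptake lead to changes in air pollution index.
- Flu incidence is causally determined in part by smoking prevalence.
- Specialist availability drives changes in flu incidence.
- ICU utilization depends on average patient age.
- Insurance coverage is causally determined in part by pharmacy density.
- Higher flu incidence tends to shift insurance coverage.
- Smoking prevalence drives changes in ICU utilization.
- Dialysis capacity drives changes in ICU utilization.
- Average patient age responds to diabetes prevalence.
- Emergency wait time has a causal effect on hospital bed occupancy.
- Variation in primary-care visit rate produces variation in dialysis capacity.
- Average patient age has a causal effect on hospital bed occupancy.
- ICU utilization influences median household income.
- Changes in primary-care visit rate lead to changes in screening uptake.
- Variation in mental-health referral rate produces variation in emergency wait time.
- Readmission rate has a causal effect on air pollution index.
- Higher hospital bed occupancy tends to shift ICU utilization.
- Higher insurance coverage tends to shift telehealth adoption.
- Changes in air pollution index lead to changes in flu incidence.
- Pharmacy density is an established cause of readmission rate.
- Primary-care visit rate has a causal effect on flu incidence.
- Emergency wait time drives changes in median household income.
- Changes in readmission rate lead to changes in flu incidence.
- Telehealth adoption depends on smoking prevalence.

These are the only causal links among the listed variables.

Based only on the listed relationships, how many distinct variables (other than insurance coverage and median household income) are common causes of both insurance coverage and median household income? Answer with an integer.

The common causes are: primary-care visit rate (to insurance coverage via primary-care visit rate → flu incidence → insurance coverage; to median household income via primary-care visit rate → ICU utilization → median household income); smoking prevalence (to insurance coverage via smoking prevalence → flu incidence → insurance coverage; to median household income via smoking prevalence → ICU utilization → median household income).
Every other variable lacks a causal path to at least one of insurance coverage and median household income.

2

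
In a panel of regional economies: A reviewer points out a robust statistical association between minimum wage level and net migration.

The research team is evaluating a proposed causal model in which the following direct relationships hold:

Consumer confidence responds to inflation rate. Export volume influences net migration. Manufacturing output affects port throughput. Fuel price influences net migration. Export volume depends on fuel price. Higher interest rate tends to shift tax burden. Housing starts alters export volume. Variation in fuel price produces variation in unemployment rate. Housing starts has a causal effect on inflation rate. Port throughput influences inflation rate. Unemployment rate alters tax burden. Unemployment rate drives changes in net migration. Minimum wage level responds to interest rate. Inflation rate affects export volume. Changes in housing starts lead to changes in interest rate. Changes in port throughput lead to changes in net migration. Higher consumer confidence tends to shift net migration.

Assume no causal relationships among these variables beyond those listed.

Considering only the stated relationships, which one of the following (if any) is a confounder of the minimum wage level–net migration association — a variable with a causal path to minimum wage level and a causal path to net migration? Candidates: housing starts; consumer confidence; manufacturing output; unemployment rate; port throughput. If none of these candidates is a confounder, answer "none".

Housing starts causes minimum wage level (housing starts → interest rate → minimum wage level) and also causes net migration (housing starts → export volume → net migration); it is a common cause of both.
Each of the other candidates lacks a causal path to at least one of minimum wage level and net migration, so they do not confound the relationship.

housing starts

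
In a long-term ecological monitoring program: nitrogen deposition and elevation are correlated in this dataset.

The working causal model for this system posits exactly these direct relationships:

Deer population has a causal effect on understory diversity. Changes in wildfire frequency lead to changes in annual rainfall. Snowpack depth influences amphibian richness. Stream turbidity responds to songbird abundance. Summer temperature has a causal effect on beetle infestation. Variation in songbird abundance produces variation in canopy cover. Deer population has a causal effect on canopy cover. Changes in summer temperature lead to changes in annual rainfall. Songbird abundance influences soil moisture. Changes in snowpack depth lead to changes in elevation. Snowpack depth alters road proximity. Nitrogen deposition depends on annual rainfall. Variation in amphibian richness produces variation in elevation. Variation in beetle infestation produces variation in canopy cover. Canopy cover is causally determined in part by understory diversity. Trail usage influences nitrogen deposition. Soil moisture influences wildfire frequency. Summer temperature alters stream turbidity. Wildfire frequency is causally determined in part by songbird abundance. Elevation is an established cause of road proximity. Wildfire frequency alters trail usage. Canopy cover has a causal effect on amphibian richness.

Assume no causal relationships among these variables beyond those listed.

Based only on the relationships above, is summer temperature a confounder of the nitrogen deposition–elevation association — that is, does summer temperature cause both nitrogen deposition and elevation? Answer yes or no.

Summer temperature has a causal path to nitrogen deposition (summer temperature → annual rainfall → nitrogen deposition) and to elevation (summer temperature → beetle infestation → canopy cover → amphibian richness → elevation), so it is a common cause of both — a confounder.

yes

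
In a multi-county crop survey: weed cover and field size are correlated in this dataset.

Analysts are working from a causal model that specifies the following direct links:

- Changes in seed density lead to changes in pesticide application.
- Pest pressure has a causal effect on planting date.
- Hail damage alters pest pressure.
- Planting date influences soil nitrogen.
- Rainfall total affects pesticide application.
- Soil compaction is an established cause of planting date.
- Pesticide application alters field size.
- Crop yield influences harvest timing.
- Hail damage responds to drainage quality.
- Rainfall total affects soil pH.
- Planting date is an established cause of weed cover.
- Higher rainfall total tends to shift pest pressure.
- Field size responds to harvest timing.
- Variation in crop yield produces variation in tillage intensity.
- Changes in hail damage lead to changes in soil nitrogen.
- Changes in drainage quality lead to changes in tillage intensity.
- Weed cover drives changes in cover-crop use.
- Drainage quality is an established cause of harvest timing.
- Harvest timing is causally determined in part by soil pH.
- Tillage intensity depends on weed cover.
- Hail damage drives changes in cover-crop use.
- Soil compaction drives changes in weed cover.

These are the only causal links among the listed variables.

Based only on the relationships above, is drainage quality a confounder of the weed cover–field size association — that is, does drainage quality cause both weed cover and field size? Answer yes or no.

yes

Drainage quality has a causal path to weed cover (drainage quality → hail damage → pest pressure → planting date → weed cover) and to field size (drainage quality → harvest timing → field size), so it is a common cause of both — a confounder.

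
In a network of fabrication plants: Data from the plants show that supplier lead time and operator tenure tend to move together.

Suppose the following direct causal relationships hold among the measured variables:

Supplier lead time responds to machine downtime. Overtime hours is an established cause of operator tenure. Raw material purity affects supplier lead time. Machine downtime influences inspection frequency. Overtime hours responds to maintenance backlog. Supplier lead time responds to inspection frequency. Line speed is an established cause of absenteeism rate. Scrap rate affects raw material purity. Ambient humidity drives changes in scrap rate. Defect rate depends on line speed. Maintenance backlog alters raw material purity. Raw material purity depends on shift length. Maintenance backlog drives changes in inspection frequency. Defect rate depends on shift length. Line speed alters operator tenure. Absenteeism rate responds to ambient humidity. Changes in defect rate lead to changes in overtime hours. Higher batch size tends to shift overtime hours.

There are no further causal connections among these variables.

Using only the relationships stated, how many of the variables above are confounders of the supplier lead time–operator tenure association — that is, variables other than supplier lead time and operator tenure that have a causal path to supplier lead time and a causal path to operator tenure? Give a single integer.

2

The common causes are: maintenance backlog (to supplier lead time via maintenance backlog → inspection frequency → supplier lead time; to operator tenure via maintenance backlog → overtime hours → operator tenure); shift length (to supplier lead time via shift length → raw material purity → supplier lead time; to operator tenure via shift length → defect rate → overtime hours → operator tenure).
Every other variable lacks a causal path to at least one of supplier lead time and operator tenure.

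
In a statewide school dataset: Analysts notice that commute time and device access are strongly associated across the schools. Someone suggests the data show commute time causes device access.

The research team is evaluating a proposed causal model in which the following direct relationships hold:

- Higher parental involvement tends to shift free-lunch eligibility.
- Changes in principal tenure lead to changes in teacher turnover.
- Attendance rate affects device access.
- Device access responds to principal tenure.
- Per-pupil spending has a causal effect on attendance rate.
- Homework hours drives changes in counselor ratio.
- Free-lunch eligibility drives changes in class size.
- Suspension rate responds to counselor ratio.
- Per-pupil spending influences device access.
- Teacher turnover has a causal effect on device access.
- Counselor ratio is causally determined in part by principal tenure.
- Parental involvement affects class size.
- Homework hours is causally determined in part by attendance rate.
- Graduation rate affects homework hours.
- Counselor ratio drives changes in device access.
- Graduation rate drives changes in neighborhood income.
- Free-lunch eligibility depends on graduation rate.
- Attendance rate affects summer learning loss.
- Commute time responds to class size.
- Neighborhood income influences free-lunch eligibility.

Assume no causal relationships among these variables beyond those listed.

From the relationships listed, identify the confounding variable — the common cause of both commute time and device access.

graduation rate

Graduation rate has a causal path to commute time (graduation rate → free-lunch eligibility → class size → commute time) and a separate causal path to device access (graduation rate → homework hours → counselor ratio → device access), so it is a common cause of both.
No stated relationship gives commute time a causal route to device access, so the correlation is explained by the shared upstream cause rather than a direct effect.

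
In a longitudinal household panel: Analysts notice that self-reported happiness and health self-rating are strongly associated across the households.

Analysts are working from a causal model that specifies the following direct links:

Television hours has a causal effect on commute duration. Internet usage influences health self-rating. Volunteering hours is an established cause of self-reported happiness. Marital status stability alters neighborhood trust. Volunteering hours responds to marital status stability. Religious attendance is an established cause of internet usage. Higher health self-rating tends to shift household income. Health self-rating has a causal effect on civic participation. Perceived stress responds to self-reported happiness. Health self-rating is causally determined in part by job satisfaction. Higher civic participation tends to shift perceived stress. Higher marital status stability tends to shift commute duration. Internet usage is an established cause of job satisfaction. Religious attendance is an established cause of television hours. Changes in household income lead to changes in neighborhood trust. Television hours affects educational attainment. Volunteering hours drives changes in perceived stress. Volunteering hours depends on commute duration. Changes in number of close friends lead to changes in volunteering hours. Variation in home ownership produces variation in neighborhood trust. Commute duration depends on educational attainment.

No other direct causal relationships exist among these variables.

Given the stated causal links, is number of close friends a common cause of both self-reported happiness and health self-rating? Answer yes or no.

no

Number of close friends has no stated causal path to health self-rating. A confounder must cause both variables, so number of close friends does not qualify.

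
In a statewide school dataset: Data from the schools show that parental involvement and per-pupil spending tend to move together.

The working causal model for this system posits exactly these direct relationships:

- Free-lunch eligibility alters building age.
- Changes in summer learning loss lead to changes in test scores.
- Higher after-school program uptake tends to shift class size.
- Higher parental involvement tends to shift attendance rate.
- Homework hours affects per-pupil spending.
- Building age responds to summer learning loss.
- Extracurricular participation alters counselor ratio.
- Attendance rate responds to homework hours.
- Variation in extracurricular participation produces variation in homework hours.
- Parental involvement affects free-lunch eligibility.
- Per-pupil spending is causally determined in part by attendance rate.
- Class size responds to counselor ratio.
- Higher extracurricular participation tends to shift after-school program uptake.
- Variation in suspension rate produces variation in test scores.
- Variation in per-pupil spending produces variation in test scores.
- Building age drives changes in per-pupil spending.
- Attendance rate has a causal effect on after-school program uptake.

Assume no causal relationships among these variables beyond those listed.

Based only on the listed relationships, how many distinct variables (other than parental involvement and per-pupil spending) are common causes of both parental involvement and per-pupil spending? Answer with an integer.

No listed variable has a causal path to both parental involvement and per-pupil spending, so there are no common causes.

0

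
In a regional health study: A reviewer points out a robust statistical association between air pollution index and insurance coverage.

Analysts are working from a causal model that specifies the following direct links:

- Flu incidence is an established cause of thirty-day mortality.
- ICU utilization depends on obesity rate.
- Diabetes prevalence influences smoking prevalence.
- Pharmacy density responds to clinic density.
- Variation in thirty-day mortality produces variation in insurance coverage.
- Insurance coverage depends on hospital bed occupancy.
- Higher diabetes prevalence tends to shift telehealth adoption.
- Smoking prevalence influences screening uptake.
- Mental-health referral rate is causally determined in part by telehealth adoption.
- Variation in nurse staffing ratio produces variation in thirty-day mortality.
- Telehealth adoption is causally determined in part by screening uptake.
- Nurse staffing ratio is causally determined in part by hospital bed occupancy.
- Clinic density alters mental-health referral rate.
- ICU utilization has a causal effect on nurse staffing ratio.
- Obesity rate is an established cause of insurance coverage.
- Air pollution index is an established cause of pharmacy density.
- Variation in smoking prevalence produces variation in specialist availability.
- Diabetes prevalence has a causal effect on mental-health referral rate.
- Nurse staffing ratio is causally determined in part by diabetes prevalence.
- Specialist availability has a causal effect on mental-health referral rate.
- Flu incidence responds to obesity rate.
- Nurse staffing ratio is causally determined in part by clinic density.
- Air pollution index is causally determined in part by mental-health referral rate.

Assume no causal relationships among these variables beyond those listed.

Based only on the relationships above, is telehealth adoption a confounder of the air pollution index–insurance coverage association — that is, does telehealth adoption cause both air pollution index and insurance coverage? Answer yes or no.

no

Telehealth adoption has no stated causal path to insurance coverage. A confounder must cause both variables, so telehealth adoption does not qualify.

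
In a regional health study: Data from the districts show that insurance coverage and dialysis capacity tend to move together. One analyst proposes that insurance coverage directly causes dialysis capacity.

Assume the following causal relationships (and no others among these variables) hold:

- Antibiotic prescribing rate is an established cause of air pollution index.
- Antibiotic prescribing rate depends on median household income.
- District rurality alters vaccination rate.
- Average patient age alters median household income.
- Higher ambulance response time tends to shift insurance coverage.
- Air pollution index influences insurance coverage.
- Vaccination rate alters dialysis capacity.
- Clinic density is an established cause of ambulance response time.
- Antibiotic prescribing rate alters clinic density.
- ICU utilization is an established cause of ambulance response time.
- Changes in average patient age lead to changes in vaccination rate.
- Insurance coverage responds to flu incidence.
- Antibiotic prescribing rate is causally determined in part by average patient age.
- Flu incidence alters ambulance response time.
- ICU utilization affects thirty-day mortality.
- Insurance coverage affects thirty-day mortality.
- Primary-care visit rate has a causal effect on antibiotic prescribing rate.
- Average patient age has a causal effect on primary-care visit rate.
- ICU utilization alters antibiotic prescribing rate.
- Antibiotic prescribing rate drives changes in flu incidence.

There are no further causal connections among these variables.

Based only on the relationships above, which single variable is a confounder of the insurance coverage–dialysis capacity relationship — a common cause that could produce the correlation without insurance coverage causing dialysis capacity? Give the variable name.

Average patient age has a causal path to insurance coverage (average patient age → antibiotic prescribing rate → flu incidence → insurance coverage) and a separate causal path to dialysis capacity (average patient age → vaccination rate → dialysis capacity), so it is a common cause of both.
No stated relationship gives insurance coverage a causal route to dialysis capacity, so the correlation is explained by the shared upstream cause rather than a direct effect.

average patient age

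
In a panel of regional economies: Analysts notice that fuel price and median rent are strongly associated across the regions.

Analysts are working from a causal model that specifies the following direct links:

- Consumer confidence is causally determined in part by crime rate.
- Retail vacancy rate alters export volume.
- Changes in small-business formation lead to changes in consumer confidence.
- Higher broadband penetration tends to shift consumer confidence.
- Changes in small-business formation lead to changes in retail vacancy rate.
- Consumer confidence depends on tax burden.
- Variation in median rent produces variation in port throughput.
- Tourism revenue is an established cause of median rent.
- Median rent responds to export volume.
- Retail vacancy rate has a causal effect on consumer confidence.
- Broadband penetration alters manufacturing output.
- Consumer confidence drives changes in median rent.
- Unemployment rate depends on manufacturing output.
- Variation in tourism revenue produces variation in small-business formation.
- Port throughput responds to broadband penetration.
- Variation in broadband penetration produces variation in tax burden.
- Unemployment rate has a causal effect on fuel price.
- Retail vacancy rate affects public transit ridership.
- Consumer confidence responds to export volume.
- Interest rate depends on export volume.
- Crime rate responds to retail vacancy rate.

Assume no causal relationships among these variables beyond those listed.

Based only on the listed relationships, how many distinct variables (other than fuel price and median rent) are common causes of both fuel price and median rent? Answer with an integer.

1

The common causes are: broadband penetration (to fuel price via broadband penetration → manufacturing output → unemployment rate → fuel price; to median rent via broadband penetration → consumer confidence → median rent).
Every other variable lacks a causal path to at least one of fuel price and median rent.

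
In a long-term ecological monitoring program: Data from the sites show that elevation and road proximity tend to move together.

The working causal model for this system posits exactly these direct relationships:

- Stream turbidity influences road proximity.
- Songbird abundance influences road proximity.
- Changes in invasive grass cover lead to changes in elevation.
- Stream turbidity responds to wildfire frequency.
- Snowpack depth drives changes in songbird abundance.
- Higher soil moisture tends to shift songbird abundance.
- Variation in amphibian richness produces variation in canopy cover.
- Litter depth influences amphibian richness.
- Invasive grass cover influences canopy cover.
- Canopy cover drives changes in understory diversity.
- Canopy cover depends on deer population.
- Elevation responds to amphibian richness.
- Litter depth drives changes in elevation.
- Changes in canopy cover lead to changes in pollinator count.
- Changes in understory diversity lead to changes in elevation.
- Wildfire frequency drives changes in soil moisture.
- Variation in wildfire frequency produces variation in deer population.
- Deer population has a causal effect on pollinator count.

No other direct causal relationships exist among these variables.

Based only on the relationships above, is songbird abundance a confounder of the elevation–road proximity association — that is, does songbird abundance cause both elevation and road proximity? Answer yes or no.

Songbird abundance has no stated causal path to elevation. A confounder must cause both variables, so songbird abundance does not qualify.

no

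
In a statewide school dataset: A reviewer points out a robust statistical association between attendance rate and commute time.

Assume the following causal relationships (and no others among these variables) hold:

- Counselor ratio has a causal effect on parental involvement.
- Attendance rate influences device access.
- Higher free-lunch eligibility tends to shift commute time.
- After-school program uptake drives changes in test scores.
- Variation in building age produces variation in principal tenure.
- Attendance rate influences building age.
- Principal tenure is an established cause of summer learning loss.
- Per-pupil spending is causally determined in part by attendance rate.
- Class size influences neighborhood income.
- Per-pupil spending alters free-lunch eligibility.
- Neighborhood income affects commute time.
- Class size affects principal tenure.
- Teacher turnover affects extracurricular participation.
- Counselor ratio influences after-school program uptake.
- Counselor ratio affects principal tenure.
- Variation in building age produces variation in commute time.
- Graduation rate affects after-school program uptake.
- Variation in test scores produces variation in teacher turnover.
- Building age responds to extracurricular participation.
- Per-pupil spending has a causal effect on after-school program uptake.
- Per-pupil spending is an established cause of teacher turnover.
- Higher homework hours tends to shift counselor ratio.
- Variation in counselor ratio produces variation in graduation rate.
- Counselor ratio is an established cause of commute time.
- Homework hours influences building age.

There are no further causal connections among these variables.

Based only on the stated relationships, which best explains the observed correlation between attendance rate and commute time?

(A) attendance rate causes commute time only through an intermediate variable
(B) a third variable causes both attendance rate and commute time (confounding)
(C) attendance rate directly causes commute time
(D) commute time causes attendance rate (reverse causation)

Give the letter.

A

Attendance rate reaches commute time through attendance rate → building age → commute time — an indirect causal chain with no direct attendance rate → commute time link. No variable causes both attendance rate and commute time, so confounding is ruled out; the effect is mediated.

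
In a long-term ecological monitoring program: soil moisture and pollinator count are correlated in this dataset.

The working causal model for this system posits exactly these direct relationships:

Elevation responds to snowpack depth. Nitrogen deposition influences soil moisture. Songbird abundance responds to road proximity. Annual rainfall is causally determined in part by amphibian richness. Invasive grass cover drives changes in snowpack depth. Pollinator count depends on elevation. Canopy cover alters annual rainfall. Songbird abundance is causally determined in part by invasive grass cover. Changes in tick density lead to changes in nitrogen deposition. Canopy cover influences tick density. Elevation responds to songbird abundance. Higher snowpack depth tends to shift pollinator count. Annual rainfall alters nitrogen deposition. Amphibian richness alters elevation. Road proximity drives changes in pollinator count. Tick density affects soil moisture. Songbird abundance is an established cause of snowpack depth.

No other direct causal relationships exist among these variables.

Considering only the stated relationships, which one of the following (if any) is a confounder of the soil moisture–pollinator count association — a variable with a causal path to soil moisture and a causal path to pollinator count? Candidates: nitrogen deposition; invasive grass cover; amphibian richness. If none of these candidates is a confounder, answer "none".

amphibian richness

Amphibian richness causes soil moisture (amphibian richness → annual rainfall → nitrogen deposition → soil moisture) and also causes pollinator count (amphibian richness → elevation → pollinator count); it is a common cause of both.
Each of the other candidates lacks a causal path to at least one of soil moisture and pollinator count, so they do not confound the relationship.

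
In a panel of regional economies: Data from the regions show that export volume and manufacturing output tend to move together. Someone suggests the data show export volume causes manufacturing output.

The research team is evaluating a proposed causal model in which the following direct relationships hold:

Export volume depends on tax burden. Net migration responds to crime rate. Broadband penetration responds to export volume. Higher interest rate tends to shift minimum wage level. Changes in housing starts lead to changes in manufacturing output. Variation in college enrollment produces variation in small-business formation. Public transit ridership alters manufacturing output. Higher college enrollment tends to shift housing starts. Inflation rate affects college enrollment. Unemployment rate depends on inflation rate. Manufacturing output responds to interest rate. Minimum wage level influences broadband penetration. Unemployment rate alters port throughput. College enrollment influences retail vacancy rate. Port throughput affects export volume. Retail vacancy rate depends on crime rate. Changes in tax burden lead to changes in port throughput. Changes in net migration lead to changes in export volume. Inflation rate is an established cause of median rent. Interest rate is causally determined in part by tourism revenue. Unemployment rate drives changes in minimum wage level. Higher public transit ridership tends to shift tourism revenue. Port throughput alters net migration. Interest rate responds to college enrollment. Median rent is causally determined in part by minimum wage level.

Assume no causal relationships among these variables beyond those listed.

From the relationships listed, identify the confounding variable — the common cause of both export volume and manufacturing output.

inflation rate

Inflation rate has a causal path to export volume (inflation rate → unemployment rate → port throughput → export volume) and a separate causal path to manufacturing output (inflation rate → college enrollment → housing starts → manufacturing output), so it is a common cause of both.
No stated relationship gives export volume a causal route to manufacturing output, so the correlation is explained by the shared upstream cause rather than a direct effect.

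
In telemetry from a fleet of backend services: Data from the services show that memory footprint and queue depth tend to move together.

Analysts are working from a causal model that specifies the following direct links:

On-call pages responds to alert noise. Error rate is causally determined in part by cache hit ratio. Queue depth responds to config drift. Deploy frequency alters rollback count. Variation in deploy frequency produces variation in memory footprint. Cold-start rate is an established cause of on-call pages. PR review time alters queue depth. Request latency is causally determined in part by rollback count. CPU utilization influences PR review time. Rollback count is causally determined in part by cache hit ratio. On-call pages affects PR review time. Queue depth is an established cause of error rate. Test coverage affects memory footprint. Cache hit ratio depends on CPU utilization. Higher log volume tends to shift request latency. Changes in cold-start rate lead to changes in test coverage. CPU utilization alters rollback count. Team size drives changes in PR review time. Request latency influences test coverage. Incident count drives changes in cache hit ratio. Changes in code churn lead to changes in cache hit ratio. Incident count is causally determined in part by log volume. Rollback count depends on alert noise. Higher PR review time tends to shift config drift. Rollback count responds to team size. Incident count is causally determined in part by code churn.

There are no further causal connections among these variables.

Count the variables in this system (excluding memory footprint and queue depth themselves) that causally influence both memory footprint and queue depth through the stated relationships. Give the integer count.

4

The common causes are: CPU utilization (to memory footprint via CPU utilization → rollback count → request latency → test coverage → memory footprint; to queue depth via CPU utilization → PR review time → queue depth); alert noise (to memory footprint via alert noise → rollback count → request latency → test coverage → memory footprint; to queue depth via alert noise → on-call pages → PR review time → queue depth); cold-start rate (to memory footprint via cold-start rate → test coverage → memory footprint; to queue depth via cold-start rate → on-call pages → PR review time → queue depth); team size (to memory footprint via team size → rollback count → request latency → test coverage → memory footprint; to queue depth via team size → PR review time → queue depth).
Every other variable lacks a causal path to at least one of memory footprint and queue depth.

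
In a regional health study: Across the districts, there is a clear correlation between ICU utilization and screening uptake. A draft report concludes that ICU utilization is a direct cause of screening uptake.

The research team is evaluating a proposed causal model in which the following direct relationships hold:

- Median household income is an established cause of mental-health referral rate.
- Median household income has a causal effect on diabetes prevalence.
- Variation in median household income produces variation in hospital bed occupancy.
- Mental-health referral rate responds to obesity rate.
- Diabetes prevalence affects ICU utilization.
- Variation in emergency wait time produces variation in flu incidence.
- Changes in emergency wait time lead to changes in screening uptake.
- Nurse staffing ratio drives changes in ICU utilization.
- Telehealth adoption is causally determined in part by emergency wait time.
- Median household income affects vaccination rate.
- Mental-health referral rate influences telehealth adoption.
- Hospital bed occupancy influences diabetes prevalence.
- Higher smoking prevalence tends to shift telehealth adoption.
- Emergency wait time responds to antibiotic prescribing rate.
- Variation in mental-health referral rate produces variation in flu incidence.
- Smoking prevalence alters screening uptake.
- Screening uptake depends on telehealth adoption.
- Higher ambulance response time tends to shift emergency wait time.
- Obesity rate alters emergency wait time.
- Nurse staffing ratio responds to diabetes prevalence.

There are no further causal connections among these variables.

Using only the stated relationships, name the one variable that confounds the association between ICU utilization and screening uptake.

median household income

Median household income has a causal path to ICU utilization (median household income → diabetes prevalence → ICU utilization) and a separate causal path to screening uptake (median household income → mental-health referral rate → telehealth adoption → screening uptake), so it is a common cause of both.
No stated relationship gives ICU utilization a causal route to screening uptake, so the correlation is explained by the shared upstream cause rather than a direct effect.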